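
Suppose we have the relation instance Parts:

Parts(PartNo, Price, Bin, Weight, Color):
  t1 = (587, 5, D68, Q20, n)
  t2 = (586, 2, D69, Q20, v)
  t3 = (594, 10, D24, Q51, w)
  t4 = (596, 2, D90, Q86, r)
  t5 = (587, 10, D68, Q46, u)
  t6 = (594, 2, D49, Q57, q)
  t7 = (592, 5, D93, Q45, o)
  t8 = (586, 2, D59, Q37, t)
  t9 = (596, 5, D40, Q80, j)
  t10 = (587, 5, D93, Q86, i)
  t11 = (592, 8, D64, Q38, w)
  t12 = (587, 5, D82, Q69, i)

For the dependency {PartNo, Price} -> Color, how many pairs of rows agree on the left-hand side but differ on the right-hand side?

3

(PartNo=587, Price=5): violating pairs (1,10), (1,12) — 2 pairs.
(PartNo=586, Price=2): violating pairs (2,8) — 1 pair.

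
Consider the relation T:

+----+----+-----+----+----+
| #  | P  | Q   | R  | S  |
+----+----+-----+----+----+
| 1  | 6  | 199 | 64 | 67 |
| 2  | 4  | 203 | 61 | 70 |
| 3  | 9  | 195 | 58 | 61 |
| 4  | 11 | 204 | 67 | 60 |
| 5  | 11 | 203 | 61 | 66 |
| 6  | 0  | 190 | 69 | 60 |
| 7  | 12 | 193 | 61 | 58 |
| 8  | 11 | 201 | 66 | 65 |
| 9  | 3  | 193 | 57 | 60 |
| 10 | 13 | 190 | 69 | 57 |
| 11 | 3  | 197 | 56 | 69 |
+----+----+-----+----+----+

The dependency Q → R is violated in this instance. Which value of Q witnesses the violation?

193

Q=199: row 1 → R = 64 ✓
Q=203: rows 2, 5 → R = 61, 61 ✓
Q=195: row 3 → R = 58 ✓
Q=204: row 4 → R = 67 ✓
Q=190: rows 6, 10 → R = 69, 69 ✓
Q=193: rows 7, 9 → R takes values {61, 57} — violation
Q=201: row 8 → R = 66 ✓
Q=197: row 11 → R = 56 ✓
The only Q value with inconsistent R is Q=193.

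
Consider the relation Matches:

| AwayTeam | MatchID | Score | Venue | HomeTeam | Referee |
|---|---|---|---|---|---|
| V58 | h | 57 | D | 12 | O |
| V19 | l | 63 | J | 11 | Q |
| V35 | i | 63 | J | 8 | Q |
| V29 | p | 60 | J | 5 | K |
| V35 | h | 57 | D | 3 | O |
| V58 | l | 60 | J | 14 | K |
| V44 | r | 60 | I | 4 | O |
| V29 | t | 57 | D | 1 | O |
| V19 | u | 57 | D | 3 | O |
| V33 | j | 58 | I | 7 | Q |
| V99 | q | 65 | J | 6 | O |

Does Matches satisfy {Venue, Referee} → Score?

Yes

(Venue=D, Referee=O): 4 rows → Score = 57, 57, 57, 57 ✓
(Venue=J, Referee=Q): 2 rows → Score = 63, 63 ✓
(Venue=J, Referee=K): 2 rows → Score = 60, 60 ✓
(Venue=I, Referee=O): 1 row → Score = 60 ✓
(Venue=I, Referee=Q): 1 row → Score = 58 ✓
(Venue=J, Referee=O): 1 row → Score = 65 ✓
Every {Venue, Referee} value is associated with a single Score value, so {Venue, Referee} → Score holds.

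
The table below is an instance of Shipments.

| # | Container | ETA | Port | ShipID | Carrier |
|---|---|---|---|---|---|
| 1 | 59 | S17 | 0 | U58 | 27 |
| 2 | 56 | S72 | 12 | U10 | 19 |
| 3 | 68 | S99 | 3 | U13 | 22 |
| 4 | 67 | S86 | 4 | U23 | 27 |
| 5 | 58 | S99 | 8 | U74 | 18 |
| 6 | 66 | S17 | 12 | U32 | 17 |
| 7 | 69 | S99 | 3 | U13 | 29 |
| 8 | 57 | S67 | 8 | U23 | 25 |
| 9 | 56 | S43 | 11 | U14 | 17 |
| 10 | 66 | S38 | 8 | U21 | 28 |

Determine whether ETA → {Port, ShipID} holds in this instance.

ETA=S17: rows 1, 6 → {Port,ShipID} takes values {(0, U58), (12, U32)} — violation
ETA=S72: row 2 → {Port,ShipID} = (12, U10) ✓
ETA=S99: rows 3, 5, 7 → {Port,ShipID} takes values {(3, U13), (8, U74)} — violation
ETA=S86: row 4 → {Port,ShipID} = (4, U23) ✓
ETA=S67: row 8 → {Port,ShipID} = (8, U23) ✓
ETA=S43: row 9 → {Port,ShipID} = (11, U14) ✓
ETA=S38: row 10 → {Port,ShipID} = (8, U21) ✓
Two rows agree on ETA but differ on {Port, ShipID}, so ETA → {Port, ShipID} does not hold.

No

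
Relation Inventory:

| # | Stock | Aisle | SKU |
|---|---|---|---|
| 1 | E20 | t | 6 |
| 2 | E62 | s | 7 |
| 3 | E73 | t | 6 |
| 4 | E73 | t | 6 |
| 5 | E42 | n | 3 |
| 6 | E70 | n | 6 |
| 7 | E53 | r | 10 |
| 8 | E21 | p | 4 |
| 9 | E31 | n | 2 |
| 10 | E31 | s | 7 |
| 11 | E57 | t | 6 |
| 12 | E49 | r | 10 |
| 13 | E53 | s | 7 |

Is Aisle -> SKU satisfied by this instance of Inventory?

No

Aisle=t: rows 1, 3, 4, 11 → SKU = 6, 6, 6, 6 ✓
Aisle=s: rows 2, 10, 13 → SKU = 7, 7, 7 ✓
Aisle=n: rows 5, 6, 9 → SKU takes values {3, 6, 2} — violation
Aisle=r: rows 7, 12 → SKU = 10, 10 ✓
Aisle=p: row 8 → SKU = 4 ✓
Two rows agree on Aisle but differ on SKU, so Aisle -> SKU does not hold.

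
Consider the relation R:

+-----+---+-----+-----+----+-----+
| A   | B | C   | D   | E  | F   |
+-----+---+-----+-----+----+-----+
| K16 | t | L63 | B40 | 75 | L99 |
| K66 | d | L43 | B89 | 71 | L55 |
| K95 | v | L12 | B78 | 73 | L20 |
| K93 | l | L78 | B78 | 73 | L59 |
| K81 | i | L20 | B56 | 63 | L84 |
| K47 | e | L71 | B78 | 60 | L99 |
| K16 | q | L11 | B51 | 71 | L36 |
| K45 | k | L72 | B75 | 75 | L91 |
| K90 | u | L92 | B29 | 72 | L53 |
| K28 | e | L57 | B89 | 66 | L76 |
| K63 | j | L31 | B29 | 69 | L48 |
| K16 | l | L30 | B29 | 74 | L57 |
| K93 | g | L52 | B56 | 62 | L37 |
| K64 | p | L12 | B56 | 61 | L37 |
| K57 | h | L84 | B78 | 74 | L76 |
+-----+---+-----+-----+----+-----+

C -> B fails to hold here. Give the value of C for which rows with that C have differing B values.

C=L63: 1 row → B = t ✓
C=L43: 1 row → B = d ✓
C=L12: 2 rows → B takes values {v, p} — violation
C=L78: 1 row → B = l ✓
C=L20: 1 row → B = i ✓
C=L71: 1 row → B = e ✓
C=L11: 1 row → B = q ✓
C=L72: 1 row → B = k ✓
C=L92: 1 row → B = u ✓
C=L57: 1 row → B = e ✓
C=L31: 1 row → B = j ✓
C=L30: 1 row → B = l ✓
C=L52: 1 row → B = g ✓
C=L84: 1 row → B = h ✓
The only C value with inconsistent B is C=L12.

L12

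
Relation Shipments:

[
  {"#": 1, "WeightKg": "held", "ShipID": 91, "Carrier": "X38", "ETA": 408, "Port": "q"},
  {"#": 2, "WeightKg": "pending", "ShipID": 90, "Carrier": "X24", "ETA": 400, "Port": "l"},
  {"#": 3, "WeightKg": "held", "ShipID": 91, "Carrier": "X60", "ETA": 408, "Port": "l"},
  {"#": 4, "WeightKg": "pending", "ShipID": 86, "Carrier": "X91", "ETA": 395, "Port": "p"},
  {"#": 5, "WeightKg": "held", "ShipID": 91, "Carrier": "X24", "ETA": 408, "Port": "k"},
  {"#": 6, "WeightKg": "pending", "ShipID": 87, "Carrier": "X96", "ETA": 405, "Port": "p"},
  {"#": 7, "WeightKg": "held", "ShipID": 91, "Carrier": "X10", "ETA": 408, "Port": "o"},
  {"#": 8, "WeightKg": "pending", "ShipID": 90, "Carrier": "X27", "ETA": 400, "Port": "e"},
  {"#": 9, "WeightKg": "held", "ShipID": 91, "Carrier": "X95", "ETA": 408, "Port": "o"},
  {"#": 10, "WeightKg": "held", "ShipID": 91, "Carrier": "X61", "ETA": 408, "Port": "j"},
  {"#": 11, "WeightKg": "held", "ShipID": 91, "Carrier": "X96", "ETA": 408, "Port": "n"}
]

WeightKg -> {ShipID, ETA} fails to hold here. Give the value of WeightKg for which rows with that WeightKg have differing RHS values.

pending

WeightKg=held: rows 1, 3, 5, 7, 9, 10, 11 → {ShipID,ETA} = (91, 408), (91, 408), (91, 408), (91, 408), (91, 408), (91, 408), (91, 408) ✓
WeightKg=pending: rows 2, 4, 6, 8 → {ShipID,ETA} takes values {(90, 400), (86, 395), (87, 405)} — violation
The only WeightKg value with inconsistent RHS is WeightKg=pending.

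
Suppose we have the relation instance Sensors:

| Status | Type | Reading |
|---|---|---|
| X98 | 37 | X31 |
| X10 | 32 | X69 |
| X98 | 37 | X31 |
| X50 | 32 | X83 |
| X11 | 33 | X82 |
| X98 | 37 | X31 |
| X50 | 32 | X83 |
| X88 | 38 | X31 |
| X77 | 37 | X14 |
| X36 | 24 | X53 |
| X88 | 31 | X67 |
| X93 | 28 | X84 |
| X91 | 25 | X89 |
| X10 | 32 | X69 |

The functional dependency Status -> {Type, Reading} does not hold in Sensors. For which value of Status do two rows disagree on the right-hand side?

Status=X98: 3 rows → {Type,Reading} = (37, X31), (37, X31), (37, X31) ✓
Status=X10: 2 rows → {Type,Reading} = (32, X69), (32, X69) ✓
Status=X50: 2 rows → {Type,Reading} = (32, X83), (32, X83) ✓
Status=X11: 1 row → {Type,Reading} = (33, X82) ✓
Status=X88: 2 rows → {Type,Reading} takes values {(38, X31), (31, X67)} — violation
Status=X77: 1 row → {Type,Reading} = (37, X14) ✓
Status=X36: 1 row → {Type,Reading} = (24, X53) ✓
Status=X93: 1 row → {Type,Reading} = (28, X84) ✓
Status=X91: 1 row → {Type,Reading} = (25, X89) ✓
The only Status value with inconsistent RHS is Status=X88.

X88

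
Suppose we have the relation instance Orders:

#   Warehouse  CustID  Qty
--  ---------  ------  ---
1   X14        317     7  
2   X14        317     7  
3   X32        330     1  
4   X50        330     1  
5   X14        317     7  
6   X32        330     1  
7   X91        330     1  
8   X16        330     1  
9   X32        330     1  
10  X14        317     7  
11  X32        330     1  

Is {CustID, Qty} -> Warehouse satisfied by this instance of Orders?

No

(CustID=317, Qty=7): rows 1, 2, 5, 10 → Warehouse = X14, X14, X14, X14 ✓
(CustID=330, Qty=1): rows 3, 4, 6, 7, 8, 9, 11 → Warehouse takes values {X32, X50, X91, X16} — violation
Two rows agree on {CustID, Qty} but differ on Warehouse, so {CustID, Qty} -> Warehouse does not hold.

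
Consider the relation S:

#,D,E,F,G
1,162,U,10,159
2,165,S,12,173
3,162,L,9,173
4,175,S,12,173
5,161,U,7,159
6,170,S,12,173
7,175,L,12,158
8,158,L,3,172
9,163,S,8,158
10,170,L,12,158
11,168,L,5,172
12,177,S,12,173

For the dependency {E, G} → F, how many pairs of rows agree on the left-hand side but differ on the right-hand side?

(E=U, G=159): violating pairs (1,5) — 1 pair.
(E=S, G=173): all 4 rows agree on F — 0 pairs.
(E=L, G=158): all 2 rows agree on F — 0 pairs.
(E=L, G=172): violating pairs (8,11) — 1 pair.

2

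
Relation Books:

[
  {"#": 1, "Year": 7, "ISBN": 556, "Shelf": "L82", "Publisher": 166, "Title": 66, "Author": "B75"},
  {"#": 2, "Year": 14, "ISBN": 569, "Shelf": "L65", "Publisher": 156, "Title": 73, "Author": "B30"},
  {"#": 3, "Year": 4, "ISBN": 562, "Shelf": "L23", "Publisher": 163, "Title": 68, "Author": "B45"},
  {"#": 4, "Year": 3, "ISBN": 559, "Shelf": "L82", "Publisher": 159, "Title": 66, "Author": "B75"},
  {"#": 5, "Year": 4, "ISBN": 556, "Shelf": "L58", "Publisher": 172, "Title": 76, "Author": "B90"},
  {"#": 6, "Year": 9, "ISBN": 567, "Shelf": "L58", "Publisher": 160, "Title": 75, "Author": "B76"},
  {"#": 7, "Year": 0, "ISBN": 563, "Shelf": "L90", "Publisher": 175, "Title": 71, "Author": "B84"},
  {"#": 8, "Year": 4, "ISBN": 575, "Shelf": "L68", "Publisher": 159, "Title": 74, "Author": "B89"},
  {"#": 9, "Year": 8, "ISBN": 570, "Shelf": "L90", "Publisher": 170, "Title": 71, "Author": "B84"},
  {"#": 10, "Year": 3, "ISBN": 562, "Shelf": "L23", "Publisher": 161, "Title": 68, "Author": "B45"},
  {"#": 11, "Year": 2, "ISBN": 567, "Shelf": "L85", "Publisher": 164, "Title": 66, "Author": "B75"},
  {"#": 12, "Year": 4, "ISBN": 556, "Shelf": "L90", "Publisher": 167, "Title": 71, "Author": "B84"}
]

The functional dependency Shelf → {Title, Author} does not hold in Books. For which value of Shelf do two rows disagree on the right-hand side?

L58

Shelf=L82: rows 1, 4 → {Title,Author} = (66, B75), (66, B75) ✓
Shelf=L65: row 2 → {Title,Author} = (73, B30) ✓
Shelf=L23: rows 3, 10 → {Title,Author} = (68, B45), (68, B45) ✓
Shelf=L58: rows 5, 6 → {Title,Author} takes values {(76, B90), (75, B76)} — violation
Shelf=L90: rows 7, 9, 12 → {Title,Author} = (71, B84), (71, B84), (71, B84) ✓
Shelf=L68: row 8 → {Title,Author} = (74, B89) ✓
Shelf=L85: row 11 → {Title,Author} = (66, B75) ✓
The only Shelf value with inconsistent RHS is Shelf=L58.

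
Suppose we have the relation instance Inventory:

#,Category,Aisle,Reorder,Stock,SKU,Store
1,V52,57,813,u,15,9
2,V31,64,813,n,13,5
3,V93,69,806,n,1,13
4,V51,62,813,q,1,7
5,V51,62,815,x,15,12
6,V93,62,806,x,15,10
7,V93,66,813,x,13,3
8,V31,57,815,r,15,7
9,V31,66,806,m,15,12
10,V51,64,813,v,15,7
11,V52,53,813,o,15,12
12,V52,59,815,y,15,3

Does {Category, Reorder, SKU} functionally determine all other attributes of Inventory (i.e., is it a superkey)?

No

Rows 1 and 11 have the same {Category, Reorder, SKU} value (Category=V52, Reorder=813, SKU=15) but are distinct tuples, so {Category, Reorder, SKU} does not determine every attribute — not a superkey.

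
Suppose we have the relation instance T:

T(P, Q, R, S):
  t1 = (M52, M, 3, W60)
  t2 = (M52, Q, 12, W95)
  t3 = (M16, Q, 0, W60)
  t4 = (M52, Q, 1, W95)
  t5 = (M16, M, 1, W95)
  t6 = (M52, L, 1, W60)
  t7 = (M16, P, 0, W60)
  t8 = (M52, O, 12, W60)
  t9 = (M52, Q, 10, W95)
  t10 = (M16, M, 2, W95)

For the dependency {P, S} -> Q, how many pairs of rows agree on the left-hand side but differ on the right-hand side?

4

(P=M52, S=W60): violating pairs (1,6), (1,8), (6,8) — 3 pairs.
(P=M52, S=W95): all 3 rows agree on Q — 0 pairs.
(P=M16, S=W60): violating pairs (3,7) — 1 pair.
(P=M16, S=W95): all 2 rows agree on Q — 0 pairs.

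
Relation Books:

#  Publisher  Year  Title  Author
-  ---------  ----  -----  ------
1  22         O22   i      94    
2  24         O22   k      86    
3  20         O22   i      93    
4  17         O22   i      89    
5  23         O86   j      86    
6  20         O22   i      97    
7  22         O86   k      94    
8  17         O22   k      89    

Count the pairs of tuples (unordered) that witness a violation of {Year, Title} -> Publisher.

6

(Year=O22, Title=i): violating pairs (1,3), (1,4), (1,6), (3,4), (4,6) — 5 pairs.
(Year=O22, Title=k): violating pairs (2,8) — 1 pair.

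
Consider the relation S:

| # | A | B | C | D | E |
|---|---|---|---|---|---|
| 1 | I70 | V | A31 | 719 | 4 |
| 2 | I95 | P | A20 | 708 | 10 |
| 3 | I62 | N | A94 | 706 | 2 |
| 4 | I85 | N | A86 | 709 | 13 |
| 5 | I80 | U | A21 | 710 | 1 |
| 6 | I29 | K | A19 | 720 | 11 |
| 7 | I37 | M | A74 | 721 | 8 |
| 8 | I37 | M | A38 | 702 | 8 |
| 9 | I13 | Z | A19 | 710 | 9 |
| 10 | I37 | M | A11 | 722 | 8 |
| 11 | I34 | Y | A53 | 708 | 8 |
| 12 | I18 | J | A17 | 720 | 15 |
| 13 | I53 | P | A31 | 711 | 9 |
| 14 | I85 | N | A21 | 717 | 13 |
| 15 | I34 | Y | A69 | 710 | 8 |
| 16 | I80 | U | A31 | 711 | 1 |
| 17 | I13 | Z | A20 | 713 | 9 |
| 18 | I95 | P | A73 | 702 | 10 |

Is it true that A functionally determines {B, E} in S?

A=I70: row 1 → {B,E} = (V, 4) ✓
A=I95: rows 2, 18 → {B,E} = (P, 10), (P, 10) ✓
A=I62: row 3 → {B,E} = (N, 2) ✓
A=I85: rows 4, 14 → {B,E} = (N, 13), (N, 13) ✓
A=I80: rows 5, 16 → {B,E} = (U, 1), (U, 1) ✓
A=I29: row 6 → {B,E} = (K, 11) ✓
A=I37: rows 7, 8, 10 → {B,E} = (M, 8), (M, 8), (M, 8) ✓
A=I13: rows 9, 17 → {B,E} = (Z, 9), (Z, 9) ✓
A=I34: rows 11, 15 → {B,E} = (Y, 8), (Y, 8) ✓
A=I18: row 12 → {B,E} = (J, 15) ✓
A=I53: row 13 → {B,E} = (P, 9) ✓
Every A value is associated with a single {B, E} value, so A → {B, E} holds.

Yes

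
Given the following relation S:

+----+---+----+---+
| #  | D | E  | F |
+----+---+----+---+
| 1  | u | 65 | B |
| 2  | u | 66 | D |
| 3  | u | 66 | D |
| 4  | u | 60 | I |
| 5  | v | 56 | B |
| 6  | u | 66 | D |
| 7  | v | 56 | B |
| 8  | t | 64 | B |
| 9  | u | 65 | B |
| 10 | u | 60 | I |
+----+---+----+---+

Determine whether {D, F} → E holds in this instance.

Yes

(D=u, F=B): rows 1, 9 → E = 65, 65 ✓
(D=u, F=D): rows 2, 3, 6 → E = 66, 66, 66 ✓
(D=u, F=I): rows 4, 10 → E = 60, 60 ✓
(D=v, F=B): rows 5, 7 → E = 56, 56 ✓
(D=t, F=B): row 8 → E = 64 ✓
Every {D, F} value is associated with a single E value, so {D, F} → E holds.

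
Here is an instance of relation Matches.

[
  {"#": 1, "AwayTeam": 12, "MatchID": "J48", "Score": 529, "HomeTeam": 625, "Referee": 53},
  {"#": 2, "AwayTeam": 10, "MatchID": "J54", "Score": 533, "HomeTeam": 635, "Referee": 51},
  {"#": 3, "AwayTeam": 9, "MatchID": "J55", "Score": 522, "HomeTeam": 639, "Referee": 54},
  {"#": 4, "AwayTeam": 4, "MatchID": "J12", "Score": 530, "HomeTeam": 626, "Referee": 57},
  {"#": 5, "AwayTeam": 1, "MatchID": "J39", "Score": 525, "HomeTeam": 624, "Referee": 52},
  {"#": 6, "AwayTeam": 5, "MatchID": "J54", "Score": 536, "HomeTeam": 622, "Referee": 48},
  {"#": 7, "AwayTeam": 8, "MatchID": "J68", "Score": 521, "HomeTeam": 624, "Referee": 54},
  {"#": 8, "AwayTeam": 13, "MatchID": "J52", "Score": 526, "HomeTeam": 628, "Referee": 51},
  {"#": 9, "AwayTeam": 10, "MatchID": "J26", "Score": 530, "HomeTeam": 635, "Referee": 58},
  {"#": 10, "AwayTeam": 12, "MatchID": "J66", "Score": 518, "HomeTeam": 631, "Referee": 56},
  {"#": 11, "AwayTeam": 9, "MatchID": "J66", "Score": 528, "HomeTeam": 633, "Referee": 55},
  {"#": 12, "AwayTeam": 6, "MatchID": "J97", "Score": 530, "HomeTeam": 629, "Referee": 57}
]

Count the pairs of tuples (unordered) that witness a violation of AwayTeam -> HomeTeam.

AwayTeam=12: violating pairs (1,10) — 1 pair.
AwayTeam=10: all 2 rows agree on HomeTeam — 0 pairs.
AwayTeam=9: violating pairs (3,11) — 1 pair.

2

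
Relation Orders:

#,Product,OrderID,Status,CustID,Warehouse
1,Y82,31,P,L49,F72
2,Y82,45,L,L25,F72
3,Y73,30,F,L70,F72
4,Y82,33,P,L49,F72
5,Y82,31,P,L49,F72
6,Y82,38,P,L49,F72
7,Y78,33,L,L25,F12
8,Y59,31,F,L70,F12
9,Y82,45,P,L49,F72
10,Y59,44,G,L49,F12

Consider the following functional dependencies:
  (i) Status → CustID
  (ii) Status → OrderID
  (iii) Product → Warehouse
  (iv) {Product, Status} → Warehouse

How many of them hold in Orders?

3

(i) Status → CustID: every LHS value maps to a single RHS value — holds.
(ii) Status → OrderID: Status=P: rows 1, 4, 5, 6, 9 → OrderID takes values {31, 33, 38, 45} — violation; Status=L: rows 2, 7 → OrderID takes values {45, 33} — violation; Status=F: rows 3, 8 → OrderID takes values {30, 31} — violation — fails.
(iii) Product → Warehouse: every LHS value maps to a single RHS value — holds.
(iv) {Product, Status} → Warehouse: every LHS value maps to a single RHS value — holds.
3 of the 4 dependencies hold.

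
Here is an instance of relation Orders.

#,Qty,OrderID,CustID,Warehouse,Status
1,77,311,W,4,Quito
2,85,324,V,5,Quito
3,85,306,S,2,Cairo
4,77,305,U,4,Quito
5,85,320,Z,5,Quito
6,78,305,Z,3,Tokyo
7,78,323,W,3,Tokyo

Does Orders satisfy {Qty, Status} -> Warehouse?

Yes

(Qty=77, Status=Quito): rows 1, 4 → Warehouse = 4, 4 ✓
(Qty=85, Status=Quito): rows 2, 5 → Warehouse = 5, 5 ✓
(Qty=85, Status=Cairo): row 3 → Warehouse = 2 ✓
(Qty=78, Status=Tokyo): rows 6, 7 → Warehouse = 3, 3 ✓
Every {Qty, Status} value is associated with a single Warehouse value, so {Qty, Status} -> Warehouse holds.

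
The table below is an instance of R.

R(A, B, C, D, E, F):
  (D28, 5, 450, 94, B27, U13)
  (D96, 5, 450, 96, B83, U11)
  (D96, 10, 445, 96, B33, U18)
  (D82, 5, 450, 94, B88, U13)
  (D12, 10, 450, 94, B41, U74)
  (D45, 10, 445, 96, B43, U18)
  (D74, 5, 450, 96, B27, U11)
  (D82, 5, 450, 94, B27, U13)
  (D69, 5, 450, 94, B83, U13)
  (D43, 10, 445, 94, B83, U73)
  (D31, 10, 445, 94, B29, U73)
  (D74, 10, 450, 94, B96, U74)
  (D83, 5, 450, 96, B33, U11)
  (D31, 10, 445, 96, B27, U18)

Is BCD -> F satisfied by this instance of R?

Yes

(B=5, C=450, D=94): 4 rows → F = U13, U13, U13, U13 ✓
(B=5, C=450, D=96): 3 rows → F = U11, U11, U11 ✓
(B=10, C=445, D=96): 3 rows → F = U18, U18, U18 ✓
(B=10, C=450, D=94): 2 rows → F = U74, U74 ✓
(B=10, C=445, D=94): 2 rows → F = U73, U73 ✓
Every BCD value is associated with a single F value, so BCD -> F holds.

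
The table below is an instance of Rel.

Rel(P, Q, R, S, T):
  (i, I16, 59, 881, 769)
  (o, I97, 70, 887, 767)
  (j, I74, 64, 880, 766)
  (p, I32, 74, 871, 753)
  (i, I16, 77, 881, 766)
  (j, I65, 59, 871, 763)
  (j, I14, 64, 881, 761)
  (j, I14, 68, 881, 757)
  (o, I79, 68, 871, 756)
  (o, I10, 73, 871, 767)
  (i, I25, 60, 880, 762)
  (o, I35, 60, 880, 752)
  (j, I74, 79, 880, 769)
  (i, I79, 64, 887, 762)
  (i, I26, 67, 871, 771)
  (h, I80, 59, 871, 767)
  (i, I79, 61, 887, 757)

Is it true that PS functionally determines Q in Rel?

(P=i, S=881): 2 rows → Q = I16, I16 ✓
(P=o, S=887): 1 row → Q = I97 ✓
(P=j, S=880): 2 rows → Q = I74, I74 ✓
(P=p, S=871): 1 row → Q = I32 ✓
(P=j, S=871): 1 row → Q = I65 ✓
(P=j, S=881): 2 rows → Q = I14, I14 ✓
(P=o, S=871): 2 rows → Q takes values {I79, I10} — violation
(P=i, S=880): 1 row → Q = I25 ✓
(P=o, S=880): 1 row → Q = I35 ✓
(P=i, S=887): 2 rows → Q = I79, I79 ✓
(P=i, S=871): 1 row → Q = I26 ✓
(P=h, S=871): 1 row → Q = I80 ✓
Two rows agree on PS but differ on Q, so PS -> Q does not hold.

No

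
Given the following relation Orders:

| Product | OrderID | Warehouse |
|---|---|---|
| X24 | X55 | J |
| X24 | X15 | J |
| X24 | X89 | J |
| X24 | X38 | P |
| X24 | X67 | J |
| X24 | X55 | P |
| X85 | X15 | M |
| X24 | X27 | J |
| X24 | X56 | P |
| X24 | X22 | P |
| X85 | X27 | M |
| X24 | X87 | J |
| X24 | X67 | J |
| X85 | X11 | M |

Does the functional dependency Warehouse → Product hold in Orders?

Warehouse=J: 7 rows → Product = X24, X24, X24, X24, X24, X24, X24 ✓
Warehouse=P: 4 rows → Product = X24, X24, X24, X24 ✓
Warehouse=M: 3 rows → Product = X85, X85, X85 ✓
Every Warehouse value is associated with a single Product value, so Warehouse → Product holds.

Yes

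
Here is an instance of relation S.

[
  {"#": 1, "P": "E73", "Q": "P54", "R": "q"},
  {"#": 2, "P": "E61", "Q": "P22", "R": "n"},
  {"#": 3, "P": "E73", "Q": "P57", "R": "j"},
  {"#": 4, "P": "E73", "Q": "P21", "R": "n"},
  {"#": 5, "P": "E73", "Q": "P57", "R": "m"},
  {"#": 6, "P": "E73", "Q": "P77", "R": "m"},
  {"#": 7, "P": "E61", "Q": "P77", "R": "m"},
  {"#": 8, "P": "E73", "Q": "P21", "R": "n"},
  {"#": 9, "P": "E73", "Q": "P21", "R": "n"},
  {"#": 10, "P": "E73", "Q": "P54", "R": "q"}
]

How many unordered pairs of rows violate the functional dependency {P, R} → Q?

(P=E73, R=q): all 2 rows agree on Q — 0 pairs.
(P=E73, R=n): all 3 rows agree on Q — 0 pairs.
(P=E73, R=m): violating pairs (5,6) — 1 pair.

1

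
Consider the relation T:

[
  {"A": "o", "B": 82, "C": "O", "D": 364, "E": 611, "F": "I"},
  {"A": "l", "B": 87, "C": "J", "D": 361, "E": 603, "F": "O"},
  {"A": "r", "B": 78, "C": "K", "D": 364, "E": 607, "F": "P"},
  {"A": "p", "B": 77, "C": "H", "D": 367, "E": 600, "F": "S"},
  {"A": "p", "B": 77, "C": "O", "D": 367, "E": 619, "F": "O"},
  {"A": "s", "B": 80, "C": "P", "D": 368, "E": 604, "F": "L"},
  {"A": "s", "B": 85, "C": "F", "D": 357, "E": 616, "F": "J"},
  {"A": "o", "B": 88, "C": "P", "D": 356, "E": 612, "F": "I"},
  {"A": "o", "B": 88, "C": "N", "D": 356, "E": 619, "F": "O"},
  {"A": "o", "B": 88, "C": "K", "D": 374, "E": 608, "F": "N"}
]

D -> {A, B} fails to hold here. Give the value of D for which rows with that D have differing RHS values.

D=364: 2 rows → {A,B} takes values {(o, 82), (r, 78)} — violation
D=361: 1 row → {A,B} = (l, 87) ✓
D=367: 2 rows → {A,B} = (p, 77), (p, 77) ✓
D=368: 1 row → {A,B} = (s, 80) ✓
D=357: 1 row → {A,B} = (s, 85) ✓
D=356: 2 rows → {A,B} = (o, 88), (o, 88) ✓
D=374: 1 row → {A,B} = (o, 88) ✓
The only D value with inconsistent RHS is D=364.

364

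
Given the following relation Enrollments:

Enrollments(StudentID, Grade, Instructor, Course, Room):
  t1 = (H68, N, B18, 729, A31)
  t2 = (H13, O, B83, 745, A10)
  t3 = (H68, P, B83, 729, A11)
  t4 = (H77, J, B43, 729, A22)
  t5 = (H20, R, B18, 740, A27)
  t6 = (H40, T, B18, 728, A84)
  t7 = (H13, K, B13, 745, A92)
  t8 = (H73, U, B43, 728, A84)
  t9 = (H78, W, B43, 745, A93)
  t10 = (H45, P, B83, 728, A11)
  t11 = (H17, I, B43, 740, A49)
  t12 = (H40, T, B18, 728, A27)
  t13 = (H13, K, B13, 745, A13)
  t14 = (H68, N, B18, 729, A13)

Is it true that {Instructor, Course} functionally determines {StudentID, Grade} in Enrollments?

Yes

(Instructor=B18, Course=729): rows 1, 14 → {StudentID,Grade} = (H68, N), (H68, N) ✓
(Instructor=B83, Course=745): row 2 → {StudentID,Grade} = (H13, O) ✓
(Instructor=B83, Course=729): row 3 → {StudentID,Grade} = (H68, P) ✓
(Instructor=B43, Course=729): row 4 → {StudentID,Grade} = (H77, J) ✓
(Instructor=B18, Course=740): row 5 → {StudentID,Grade} = (H20, R) ✓
(Instructor=B18, Course=728): rows 6, 12 → {StudentID,Grade} = (H40, T), (H40, T) ✓
(Instructor=B13, Course=745): rows 7, 13 → {StudentID,Grade} = (H13, K), (H13, K) ✓
(Instructor=B43, Course=728): row 8 → {StudentID,Grade} = (H73, U) ✓
(Instructor=B43, Course=745): row 9 → {StudentID,Grade} = (H78, W) ✓
(Instructor=B83, Course=728): row 10 → {StudentID,Grade} = (H45, P) ✓
(Instructor=B43, Course=740): row 11 → {StudentID,Grade} = (H17, I) ✓
Every {Instructor, Course} value is associated with a single {StudentID, Grade} value, so {Instructor, Course} → {StudentID, Grade} holds.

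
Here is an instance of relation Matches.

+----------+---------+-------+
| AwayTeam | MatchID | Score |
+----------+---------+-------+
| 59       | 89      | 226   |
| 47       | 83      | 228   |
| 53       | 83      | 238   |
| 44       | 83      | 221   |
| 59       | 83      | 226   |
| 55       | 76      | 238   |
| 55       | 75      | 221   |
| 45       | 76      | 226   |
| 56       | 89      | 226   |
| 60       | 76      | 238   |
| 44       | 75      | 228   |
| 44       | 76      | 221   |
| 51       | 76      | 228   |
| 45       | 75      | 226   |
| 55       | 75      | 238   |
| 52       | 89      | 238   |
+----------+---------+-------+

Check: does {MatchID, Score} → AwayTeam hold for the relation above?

No

(MatchID=89, Score=226): 2 rows → AwayTeam takes values {59, 56} — violation
(MatchID=83, Score=228): 1 row → AwayTeam = 47 ✓
(MatchID=83, Score=238): 1 row → AwayTeam = 53 ✓
(MatchID=83, Score=221): 1 row → AwayTeam = 44 ✓
(MatchID=83, Score=226): 1 row → AwayTeam = 59 ✓
(MatchID=76, Score=238): 2 rows → AwayTeam takes values {55, 60} — violation
(MatchID=75, Score=221): 1 row → AwayTeam = 55 ✓
(MatchID=76, Score=226): 1 row → AwayTeam = 45 ✓
(MatchID=75, Score=228): 1 row → AwayTeam = 44 ✓
(MatchID=76, Score=221): 1 row → AwayTeam = 44 ✓
(MatchID=76, Score=228): 1 row → AwayTeam = 51 ✓
(MatchID=75, Score=226): 1 row → AwayTeam = 45 ✓
(MatchID=75, Score=238): 1 row → AwayTeam = 55 ✓
(MatchID=89, Score=238): 1 row → AwayTeam = 52 ✓
Two rows agree on {MatchID, Score} but differ on AwayTeam, so {MatchID, Score} → AwayTeam does not hold.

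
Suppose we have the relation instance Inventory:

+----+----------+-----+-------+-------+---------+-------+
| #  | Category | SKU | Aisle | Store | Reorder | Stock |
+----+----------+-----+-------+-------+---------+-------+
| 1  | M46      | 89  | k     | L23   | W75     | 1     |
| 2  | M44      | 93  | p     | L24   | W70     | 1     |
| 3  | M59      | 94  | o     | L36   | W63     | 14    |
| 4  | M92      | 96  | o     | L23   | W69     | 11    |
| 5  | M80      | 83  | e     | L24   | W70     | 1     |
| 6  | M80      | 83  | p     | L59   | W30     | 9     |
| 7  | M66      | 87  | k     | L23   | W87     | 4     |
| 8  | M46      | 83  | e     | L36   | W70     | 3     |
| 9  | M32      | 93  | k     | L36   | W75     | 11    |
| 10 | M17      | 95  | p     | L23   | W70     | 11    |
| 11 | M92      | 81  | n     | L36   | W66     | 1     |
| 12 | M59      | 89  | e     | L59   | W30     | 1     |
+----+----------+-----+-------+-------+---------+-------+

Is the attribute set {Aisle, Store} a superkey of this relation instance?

Rows 1 and 7 have the same {Aisle, Store} value (Aisle=k, Store=L23) but are distinct tuples, so {Aisle, Store} does not determine every attribute — not a superkey.

No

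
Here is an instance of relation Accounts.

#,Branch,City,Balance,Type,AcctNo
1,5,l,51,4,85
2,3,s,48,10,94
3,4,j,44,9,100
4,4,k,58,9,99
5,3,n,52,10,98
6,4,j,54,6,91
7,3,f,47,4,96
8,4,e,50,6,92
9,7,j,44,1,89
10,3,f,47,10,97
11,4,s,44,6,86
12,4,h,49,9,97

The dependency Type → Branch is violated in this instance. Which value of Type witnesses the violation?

Type=4: rows 1, 7 → Branch takes values {5, 3} — violation
Type=10: rows 2, 5, 10 → Branch = 3, 3, 3 ✓
Type=9: rows 3, 4, 12 → Branch = 4, 4, 4 ✓
Type=6: rows 6, 8, 11 → Branch = 4, 4, 4 ✓
Type=1: row 9 → Branch = 7 ✓
The only Type value with inconsistent Branch is Type=4.

4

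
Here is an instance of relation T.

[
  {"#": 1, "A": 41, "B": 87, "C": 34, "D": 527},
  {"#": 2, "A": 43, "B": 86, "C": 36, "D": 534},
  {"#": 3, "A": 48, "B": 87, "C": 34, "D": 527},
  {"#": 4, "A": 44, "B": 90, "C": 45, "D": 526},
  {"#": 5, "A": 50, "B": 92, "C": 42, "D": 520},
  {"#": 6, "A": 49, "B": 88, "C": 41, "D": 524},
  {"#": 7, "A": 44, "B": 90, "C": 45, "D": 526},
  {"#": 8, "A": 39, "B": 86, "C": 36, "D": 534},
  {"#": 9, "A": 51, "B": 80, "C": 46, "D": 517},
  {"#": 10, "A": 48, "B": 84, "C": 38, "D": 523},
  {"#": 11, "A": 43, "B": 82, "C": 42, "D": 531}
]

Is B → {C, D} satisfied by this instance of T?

Yes

B=87: rows 1, 3 → {C,D} = (34, 527), (34, 527) ✓
B=86: rows 2, 8 → {C,D} = (36, 534), (36, 534) ✓
B=90: rows 4, 7 → {C,D} = (45, 526), (45, 526) ✓
B=92: row 5 → {C,D} = (42, 520) ✓
B=88: row 6 → {C,D} = (41, 524) ✓
B=80: row 9 → {C,D} = (46, 517) ✓
B=84: row 10 → {C,D} = (38, 523) ✓
B=82: row 11 → {C,D} = (42, 531) ✓
Every B value is associated with a single {C, D} value, so B → {C, D} holds.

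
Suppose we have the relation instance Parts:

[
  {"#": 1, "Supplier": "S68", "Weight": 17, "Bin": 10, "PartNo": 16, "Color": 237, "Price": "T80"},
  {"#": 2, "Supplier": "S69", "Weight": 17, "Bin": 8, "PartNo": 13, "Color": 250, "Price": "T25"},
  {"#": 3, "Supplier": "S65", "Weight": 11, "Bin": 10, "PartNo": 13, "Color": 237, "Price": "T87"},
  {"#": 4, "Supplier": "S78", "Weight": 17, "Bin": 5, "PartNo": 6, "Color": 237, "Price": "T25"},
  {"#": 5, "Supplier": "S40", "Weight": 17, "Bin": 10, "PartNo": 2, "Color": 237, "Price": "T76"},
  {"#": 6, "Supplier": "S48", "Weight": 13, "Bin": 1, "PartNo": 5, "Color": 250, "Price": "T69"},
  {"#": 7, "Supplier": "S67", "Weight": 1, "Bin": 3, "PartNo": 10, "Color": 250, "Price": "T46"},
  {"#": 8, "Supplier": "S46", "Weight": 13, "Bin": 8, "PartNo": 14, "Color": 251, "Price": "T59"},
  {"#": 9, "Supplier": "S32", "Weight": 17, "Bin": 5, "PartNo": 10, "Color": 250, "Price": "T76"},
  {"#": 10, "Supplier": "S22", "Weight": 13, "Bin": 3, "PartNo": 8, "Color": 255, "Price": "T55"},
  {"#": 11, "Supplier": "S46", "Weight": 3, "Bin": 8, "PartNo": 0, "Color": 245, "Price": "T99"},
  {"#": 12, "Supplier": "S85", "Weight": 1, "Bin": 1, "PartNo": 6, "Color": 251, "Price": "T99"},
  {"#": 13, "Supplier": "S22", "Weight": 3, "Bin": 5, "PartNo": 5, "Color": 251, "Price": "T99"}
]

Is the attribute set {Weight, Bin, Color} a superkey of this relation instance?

Rows 1 and 5 have the same {Weight, Bin, Color} value (Weight=17, Bin=10, Color=237) but are distinct tuples, so {Weight, Bin, Color} does not determine every attribute — not a superkey.

No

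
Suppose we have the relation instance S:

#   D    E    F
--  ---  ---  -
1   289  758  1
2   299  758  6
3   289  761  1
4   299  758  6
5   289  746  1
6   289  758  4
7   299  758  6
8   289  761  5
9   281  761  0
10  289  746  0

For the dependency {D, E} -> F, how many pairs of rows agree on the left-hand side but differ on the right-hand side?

3

(D=289, E=758): violating pairs (1,6) — 1 pair.
(D=299, E=758): all 3 rows agree on F — 0 pairs.
(D=289, E=761): violating pairs (3,8) — 1 pair.
(D=289, E=746): violating pairs (5,10) — 1 pair.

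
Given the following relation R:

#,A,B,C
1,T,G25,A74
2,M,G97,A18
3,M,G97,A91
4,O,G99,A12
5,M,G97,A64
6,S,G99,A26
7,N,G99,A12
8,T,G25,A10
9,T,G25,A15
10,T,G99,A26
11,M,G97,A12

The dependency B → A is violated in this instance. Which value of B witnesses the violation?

G99

B=G25: rows 1, 8, 9 → A = T, T, T ✓
B=G97: rows 2, 3, 5, 11 → A = M, M, M, M ✓
B=G99: rows 4, 6, 7, 10 → A takes values {O, S, N, T} — violation
The only B value with inconsistent A is B=G99.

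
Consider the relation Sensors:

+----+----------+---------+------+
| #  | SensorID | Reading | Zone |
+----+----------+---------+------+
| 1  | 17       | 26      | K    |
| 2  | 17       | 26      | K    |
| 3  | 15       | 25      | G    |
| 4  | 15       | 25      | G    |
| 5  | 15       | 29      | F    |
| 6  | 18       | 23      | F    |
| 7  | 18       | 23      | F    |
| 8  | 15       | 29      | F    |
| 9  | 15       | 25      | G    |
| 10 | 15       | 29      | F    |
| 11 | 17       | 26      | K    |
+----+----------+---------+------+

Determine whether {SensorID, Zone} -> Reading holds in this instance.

(SensorID=17, Zone=K): rows 1, 2, 11 → Reading = 26, 26, 26 ✓
(SensorID=15, Zone=G): rows 3, 4, 9 → Reading = 25, 25, 25 ✓
(SensorID=15, Zone=F): rows 5, 8, 10 → Reading = 29, 29, 29 ✓
(SensorID=18, Zone=F): rows 6, 7 → Reading = 23, 23 ✓
Every {SensorID, Zone} value is associated with a single Reading value, so {SensorID, Zone} -> Reading holds.

Yes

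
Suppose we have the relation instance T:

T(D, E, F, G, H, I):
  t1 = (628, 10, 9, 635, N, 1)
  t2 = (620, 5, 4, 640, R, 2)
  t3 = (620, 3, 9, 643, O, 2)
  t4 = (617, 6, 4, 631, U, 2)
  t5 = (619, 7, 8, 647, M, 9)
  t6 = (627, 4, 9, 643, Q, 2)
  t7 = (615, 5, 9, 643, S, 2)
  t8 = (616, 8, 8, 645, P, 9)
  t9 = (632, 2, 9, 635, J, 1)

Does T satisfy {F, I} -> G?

No

(F=9, I=1): rows 1, 9 → G = 635, 635 ✓
(F=4, I=2): rows 2, 4 → G takes values {640, 631} — violation
(F=9, I=2): rows 3, 6, 7 → G = 643, 643, 643 ✓
(F=8, I=9): rows 5, 8 → G takes values {647, 645} — violation
Two rows agree on {F, I} but differ on G, so {F, I} -> G does not hold.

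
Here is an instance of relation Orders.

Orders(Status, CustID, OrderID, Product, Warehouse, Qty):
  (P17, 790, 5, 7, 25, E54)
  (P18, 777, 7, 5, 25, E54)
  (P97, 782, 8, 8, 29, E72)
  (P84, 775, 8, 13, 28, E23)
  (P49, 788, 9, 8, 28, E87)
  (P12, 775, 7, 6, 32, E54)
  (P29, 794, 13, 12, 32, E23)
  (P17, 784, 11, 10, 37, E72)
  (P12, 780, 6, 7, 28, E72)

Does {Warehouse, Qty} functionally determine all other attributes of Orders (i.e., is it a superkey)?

No

Two distinct rows share (Warehouse=25, Qty=E54), so {Warehouse, Qty} does not determine every attribute — not a superkey.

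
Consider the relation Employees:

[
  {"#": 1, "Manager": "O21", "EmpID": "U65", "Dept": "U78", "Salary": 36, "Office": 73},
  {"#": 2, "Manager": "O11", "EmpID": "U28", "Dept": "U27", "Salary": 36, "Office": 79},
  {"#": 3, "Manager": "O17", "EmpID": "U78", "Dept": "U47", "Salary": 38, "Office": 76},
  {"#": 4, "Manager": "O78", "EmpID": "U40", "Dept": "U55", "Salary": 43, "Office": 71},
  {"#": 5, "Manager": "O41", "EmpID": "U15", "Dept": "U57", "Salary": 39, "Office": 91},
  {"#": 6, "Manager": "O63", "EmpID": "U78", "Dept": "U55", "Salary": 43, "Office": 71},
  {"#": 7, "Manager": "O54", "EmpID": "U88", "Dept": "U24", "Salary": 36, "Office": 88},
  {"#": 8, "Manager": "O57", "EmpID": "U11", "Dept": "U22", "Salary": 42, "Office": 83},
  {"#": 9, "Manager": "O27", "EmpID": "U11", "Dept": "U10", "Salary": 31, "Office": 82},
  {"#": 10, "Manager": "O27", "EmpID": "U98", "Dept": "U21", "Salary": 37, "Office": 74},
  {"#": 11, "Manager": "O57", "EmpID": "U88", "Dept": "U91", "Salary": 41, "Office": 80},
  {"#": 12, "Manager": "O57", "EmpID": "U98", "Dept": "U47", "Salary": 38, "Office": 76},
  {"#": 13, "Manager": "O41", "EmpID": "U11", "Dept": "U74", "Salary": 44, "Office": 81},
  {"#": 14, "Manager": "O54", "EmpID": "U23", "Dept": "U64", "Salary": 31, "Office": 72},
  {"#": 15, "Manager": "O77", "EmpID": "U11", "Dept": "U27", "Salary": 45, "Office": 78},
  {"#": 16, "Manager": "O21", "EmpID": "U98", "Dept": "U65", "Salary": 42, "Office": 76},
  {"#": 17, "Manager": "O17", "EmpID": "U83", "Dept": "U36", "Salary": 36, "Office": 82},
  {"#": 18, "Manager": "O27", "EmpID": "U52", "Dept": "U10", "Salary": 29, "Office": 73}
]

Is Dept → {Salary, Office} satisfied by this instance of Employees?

No

Dept=U78: row 1 → {Salary,Office} = (36, 73) ✓
Dept=U27: rows 2, 15 → {Salary,Office} takes values {(36, 79), (45, 78)} — violation
Dept=U47: rows 3, 12 → {Salary,Office} = (38, 76), (38, 76) ✓
Dept=U55: rows 4, 6 → {Salary,Office} = (43, 71), (43, 71) ✓
Dept=U57: row 5 → {Salary,Office} = (39, 91) ✓
Dept=U24: row 7 → {Salary,Office} = (36, 88) ✓
Dept=U22: row 8 → {Salary,Office} = (42, 83) ✓
Dept=U10: rows 9, 18 → {Salary,Office} takes values {(31, 82), (29, 73)} — violation
Dept=U21: row 10 → {Salary,Office} = (37, 74) ✓
Dept=U91: row 11 → {Salary,Office} = (41, 80) ✓
Dept=U74: row 13 → {Salary,Office} = (44, 81) ✓
Dept=U64: row 14 → {Salary,Office} = (31, 72) ✓
Dept=U65: row 16 → {Salary,Office} = (42, 76) ✓
Dept=U36: row 17 → {Salary,Office} = (36, 82) ✓
Two rows agree on Dept but differ on {Salary, Office}, so Dept → {Salary, Office} does not hold.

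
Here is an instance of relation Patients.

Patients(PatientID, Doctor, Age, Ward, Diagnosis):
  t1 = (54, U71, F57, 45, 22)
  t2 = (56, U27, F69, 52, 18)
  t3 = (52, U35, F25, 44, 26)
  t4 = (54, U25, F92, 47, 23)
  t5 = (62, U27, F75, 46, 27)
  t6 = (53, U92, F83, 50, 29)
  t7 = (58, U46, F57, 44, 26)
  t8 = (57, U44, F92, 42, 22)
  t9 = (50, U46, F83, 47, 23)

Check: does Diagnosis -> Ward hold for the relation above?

Diagnosis=22: rows 1, 8 → Ward takes values {45, 42} — violation
Diagnosis=18: row 2 → Ward = 52 ✓
Diagnosis=26: rows 3, 7 → Ward = 44, 44 ✓
Diagnosis=23: rows 4, 9 → Ward = 47, 47 ✓
Diagnosis=27: row 5 → Ward = 46 ✓
Diagnosis=29: row 6 → Ward = 50 ✓
Two rows agree on Diagnosis but differ on Ward, so Diagnosis -> Ward does not hold.

No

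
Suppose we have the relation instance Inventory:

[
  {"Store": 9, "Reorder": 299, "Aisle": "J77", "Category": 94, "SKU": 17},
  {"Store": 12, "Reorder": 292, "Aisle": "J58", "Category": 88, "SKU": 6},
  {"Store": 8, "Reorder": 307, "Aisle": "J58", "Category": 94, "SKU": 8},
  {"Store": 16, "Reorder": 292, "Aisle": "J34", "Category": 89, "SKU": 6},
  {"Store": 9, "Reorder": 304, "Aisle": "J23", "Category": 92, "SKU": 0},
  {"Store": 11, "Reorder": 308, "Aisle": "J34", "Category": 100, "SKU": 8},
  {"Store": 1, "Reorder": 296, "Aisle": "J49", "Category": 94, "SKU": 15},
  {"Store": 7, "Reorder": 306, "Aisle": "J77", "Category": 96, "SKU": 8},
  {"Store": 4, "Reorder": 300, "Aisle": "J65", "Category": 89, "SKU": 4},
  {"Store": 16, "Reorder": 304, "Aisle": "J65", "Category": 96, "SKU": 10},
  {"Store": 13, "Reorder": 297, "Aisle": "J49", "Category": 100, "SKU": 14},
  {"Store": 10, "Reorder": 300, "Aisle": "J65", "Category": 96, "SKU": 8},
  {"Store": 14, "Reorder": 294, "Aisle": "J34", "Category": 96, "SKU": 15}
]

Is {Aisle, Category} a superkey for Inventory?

Two distinct rows share (Aisle=J65, Category=96), so {Aisle, Category} does not determine every attribute — not a superkey.

No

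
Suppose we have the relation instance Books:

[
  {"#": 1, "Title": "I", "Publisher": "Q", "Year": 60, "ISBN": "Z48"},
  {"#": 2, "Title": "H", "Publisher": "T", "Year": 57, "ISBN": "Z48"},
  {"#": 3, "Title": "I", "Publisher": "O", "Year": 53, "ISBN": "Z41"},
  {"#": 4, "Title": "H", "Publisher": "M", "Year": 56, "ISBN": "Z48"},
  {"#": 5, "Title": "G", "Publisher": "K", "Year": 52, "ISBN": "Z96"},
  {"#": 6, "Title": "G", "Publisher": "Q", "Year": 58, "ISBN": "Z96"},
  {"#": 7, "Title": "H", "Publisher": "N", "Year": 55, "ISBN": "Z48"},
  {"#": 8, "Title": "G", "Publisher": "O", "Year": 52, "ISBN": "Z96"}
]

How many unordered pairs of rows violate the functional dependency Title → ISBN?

Title=I: violating pairs (1,3) — 1 pair.
Title=H: all 3 rows agree on ISBN — 0 pairs.
Title=G: all 3 rows agree on ISBN — 0 pairs.

1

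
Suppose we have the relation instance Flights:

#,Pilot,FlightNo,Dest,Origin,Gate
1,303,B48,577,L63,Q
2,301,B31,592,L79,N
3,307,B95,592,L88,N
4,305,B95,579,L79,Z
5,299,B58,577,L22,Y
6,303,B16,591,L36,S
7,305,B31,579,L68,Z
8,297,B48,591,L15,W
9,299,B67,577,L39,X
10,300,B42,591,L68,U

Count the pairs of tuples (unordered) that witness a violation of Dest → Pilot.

6

Dest=577: violating pairs (1,5), (1,9) — 2 pairs.
Dest=592: violating pairs (2,3) — 1 pair.
Dest=579: all 2 rows agree on Pilot — 0 pairs.
Dest=591: violating pairs (6,8), (6,10), (8,10) — 3 pairs.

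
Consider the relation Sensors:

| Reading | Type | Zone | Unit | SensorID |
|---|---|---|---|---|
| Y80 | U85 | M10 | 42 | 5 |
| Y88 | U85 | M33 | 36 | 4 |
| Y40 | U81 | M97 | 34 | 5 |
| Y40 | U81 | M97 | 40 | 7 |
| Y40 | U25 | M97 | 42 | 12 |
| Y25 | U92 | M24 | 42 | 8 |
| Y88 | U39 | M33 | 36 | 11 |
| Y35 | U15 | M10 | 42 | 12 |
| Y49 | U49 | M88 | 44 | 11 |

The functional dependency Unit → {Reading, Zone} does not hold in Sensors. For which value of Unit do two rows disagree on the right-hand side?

Unit=42: 4 rows → {Reading,Zone} takes values {(Y80, M10), (Y40, M97), (Y25, M24), (Y35, M10)} — violation
Unit=36: 2 rows → {Reading,Zone} = (Y88, M33), (Y88, M33) ✓
Unit=34: 1 row → {Reading,Zone} = (Y40, M97) ✓
Unit=40: 1 row → {Reading,Zone} = (Y40, M97) ✓
Unit=44: 1 row → {Reading,Zone} = (Y49, M88) ✓
The only Unit value with inconsistent RHS is Unit=42.

42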